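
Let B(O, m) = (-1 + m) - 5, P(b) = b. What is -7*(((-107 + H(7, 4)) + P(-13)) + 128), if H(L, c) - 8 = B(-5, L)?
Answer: -119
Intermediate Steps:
B(O, m) = -6 + m
H(L, c) = 2 + L (H(L, c) = 8 + (-6 + L) = 2 + L)
-7*(((-107 + H(7, 4)) + P(-13)) + 128) = -7*(((-107 + (2 + 7)) - 13) + 128) = -7*(((-107 + 9) - 13) + 128) = -7*((-98 - 13) + 128) = -7*(-111 + 128) = -7*17 = -119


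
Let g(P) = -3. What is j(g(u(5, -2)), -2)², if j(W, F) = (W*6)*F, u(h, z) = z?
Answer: 1296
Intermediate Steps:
j(W, F) = 6*F*W (j(W, F) = (6*W)*F = 6*F*W)
j(g(u(5, -2)), -2)² = (6*(-2)*(-3))² = 36² = 1296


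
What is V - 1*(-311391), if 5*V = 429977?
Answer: 1986932/5 ≈ 3.9739e+5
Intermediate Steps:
V = 429977/5 (V = (⅕)*429977 = 429977/5 ≈ 85995.)
V - 1*(-311391) = 429977/5 - 1*(-311391) = 429977/5 + 311391 = 1986932/5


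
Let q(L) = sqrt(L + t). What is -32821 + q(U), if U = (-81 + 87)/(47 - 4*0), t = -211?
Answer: -32821 + I*sqrt(465817)/47 ≈ -32821.0 + 14.521*I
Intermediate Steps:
U = 6/47 (U = 6/(47 + 0) = 6/47 ≈ 0.12766)
q(L) = sqrt(-211 + L) (q(L) = sqrt(L - 211) = sqrt(-211 + L))
-32821 + q(U) = -32821 + sqrt(-211 + 6/47) = -32821 + sqrt(-9911/47) = -32821 + I*sqrt(465817)/47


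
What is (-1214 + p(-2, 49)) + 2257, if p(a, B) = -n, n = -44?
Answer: 1087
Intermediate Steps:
p(a, B) = 44 (p(a, B) = -1*(-44) = 44)
(-1214 + p(-2, 49)) + 2257 = (-1214 + 44) + 2257 = -1170 + 2257 = 1087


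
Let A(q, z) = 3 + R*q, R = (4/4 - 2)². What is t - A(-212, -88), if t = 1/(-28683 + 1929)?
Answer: 5591585/26754 ≈ 209.00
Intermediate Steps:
R = 1 (R = (4*(¼) - 2)² = (1 - 2)² = (-1)² = 1)
A(q, z) = 3 + q (A(q, z) = 3 + 1*q = 3 + q)
t = -1/26754 (t = 1/(-26754) = -1/26754 ≈ -3.7378e-5)
t - A(-212, -88) = -1/26754 - (3 - 212) = -1/26754 - 1*(-209) = -1/26754 + 209 = 5591585/26754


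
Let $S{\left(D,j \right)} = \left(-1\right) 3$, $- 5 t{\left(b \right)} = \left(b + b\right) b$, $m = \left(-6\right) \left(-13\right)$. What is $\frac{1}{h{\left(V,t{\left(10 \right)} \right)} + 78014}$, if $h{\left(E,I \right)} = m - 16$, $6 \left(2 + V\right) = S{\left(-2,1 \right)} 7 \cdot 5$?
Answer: $\frac{1}{78076} \approx 1.2808 \cdot 10^{-5}$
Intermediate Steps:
$m = 78$
$t{\left(b \right)} = - \frac{2 b^{2}}{5}$ ($t{\left(b \right)} = - \frac{\left(b + b\right) b}{5} = - \frac{2 b b}{5} = - \frac{2 b^{2}}{5}$)
$S{\left(D,j \right)} = -3$
$V = - \frac{39}{2}$ ($V = -2 + \frac{\left(-3\right) 7 \cdot 5}{6} = -2 + \frac{\left(-21\right) 5}{6} = -2 + \frac{1}{6} \left(-105\right) = -2 - \frac{35}{2} = - \frac{39}{2} \approx -19.5$)
$h{\left(E,I \right)} = 62$ ($h{\left(E,I \right)} = 78 - 16 = 62$)
$\frac{1}{h{\left(V,t{\left(10 \right)} \right)} + 78014} = \frac{1}{62 + 78014} = \frac{1}{78076}$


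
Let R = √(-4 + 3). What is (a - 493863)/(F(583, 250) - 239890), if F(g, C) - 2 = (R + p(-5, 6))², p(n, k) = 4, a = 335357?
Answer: 38021309738/57539056193 + 1268048*I/57539056193 ≈ 0.66079 + 2.2038e-5*I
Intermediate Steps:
R = I (R = √(-1) = I ≈ 1.0*I)
F(g, C) = 2 + (4 + I)² (F(g, C) = 2 + (I + 4)² = 2 + (4 + I)²)
(a - 493863)/(F(583, 250) - 239890) = (335357 - 493863)/((17 + 8*I) - 239890) = -158506*(-239873 - 8*I)/57539056193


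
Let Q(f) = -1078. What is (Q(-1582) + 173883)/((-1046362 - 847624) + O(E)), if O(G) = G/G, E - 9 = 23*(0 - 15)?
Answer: -34561/378797 ≈ -0.091239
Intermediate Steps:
E = -336 (E = 9 + 23*(0 - 15) = 9 + 23*(-15) = 9 - 345 = -336)
O(G) = 1
(Q(-1582) + 173883)/((-1046362 - 847624) + O(E)) = (-1078 + 173883)/((-1046362 - 847624) + 1) = 172805/(-1893986 + 1) = 172805/(-1893985) = 172805*(-1/1893985) = -34561/378797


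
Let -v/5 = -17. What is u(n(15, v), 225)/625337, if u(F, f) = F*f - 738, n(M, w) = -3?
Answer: -1413/625337 ≈ -0.0022596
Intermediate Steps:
v = 85 (v = -5*(-17) = 85)
u(F, f) = -738 + F*f
u(n(15, v), 225)/625337 = (-738 - 3*225)/625337 = (-738 - 675)*(1/625337) = -1413*1/625337 = -1413/625337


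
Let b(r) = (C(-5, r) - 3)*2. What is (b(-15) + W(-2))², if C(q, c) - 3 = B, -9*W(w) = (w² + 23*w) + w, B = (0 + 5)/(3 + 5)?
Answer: 48841/1296 ≈ 37.686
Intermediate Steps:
B = 5/8 ≈ 0.62500
W(w) = -8*w/3 - w²/9 (W(w) = -((w² + 23*w) + w)/9 = -(w² + 24*w)/9 = -8*w/3 - w²/9)
C(q, c) = 29/8 (C(q, c) = 3 + 5/8 = 29/8)
b(r) = 5/4 (b(r) = (29/8 - 3)*2 = (5/8)*2 = 5/4)
(b(-15) + W(-2))² = (5/4 - ⅑*(-2)*(24 - 2))² = (5/4 - ⅑*(-2)*22)² = (5/4 + 44/9)² = (221/36)² = 48841/1296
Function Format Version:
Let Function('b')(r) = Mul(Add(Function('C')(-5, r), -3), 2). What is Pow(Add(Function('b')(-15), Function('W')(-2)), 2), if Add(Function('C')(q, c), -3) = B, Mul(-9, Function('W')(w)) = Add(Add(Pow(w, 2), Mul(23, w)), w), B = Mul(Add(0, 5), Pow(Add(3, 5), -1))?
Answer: Rational(48841, 1296) ≈ 37.686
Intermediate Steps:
B = Rational(5, 8) (B = Mul(5, Pow(8, -1)) = Mul(5, Rational(1, 8)) = Rational(5, 8) ≈ 0.62500)
Function('W')(w) = Add(Mul(Rational(-8, 3), w), Mul(Rational(-1, 9), Pow(w, 2))) (Function('W')(w) = Mul(Rational(-1, 9), Add(Add(Pow(w, 2), Mul(23, w)), w)) = Mul(Rational(-1, 9), Add(Pow(w, 2), Mul(24, w))) = Add(Mul(Rational(-8, 3), w), Mul(Rational(-1, 9), Pow(w, 2))))
Function('C')(q, c) = Rational(29, 8) (Function('C')(q, c) = Add(3, Rational(5, 8)) = Rational(29, 8))
Function('b')(r) = Rational(5, 4) (Function('b')(r) = Mul(Add(Rational(29, 8), -3), 2) = Mul(Rational(5, 8), 2) = Rational(5, 4))
Pow(Add(Function('b')(-15), Function('W')(-2)), 2) = Pow(Add(Rational(5, 4), Mul(Rational(-1, 9), -2, Add(24, -2))), 2) = Pow(Add(Rational(5, 4), Mul(Rational(-1, 9), -2, 22)), 2) = Pow(Add(Rational(5, 4), Rational(44, 9)), 2) = Pow(Rational(221, 36), 2) = Rational(48841, 1296)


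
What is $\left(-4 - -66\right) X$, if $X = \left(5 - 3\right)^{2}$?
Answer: $248$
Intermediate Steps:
$X = 4$ ($X = 2^{2} = 4$)
$\left(-4 - -66\right) X = \left(-4 - -66\right) 4 = \left(-4 + 66\right) 4 = 62 \cdot 4 = 248$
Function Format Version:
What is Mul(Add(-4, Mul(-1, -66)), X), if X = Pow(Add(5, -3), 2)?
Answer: 248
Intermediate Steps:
X = 4 (X = Pow(2, 2) = 4)
Mul(Add(-4, Mul(-1, -66)), X) = Mul(Add(-4, Mul(-1, -66)), 4) = Mul(Add(-4, 66), 4) = Mul(62, 4) = 248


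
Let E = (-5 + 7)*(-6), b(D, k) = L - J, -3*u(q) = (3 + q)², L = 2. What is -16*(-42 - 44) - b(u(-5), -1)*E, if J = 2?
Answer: 1376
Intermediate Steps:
u(q) = -(3 + q)²/3
b(D, k) = 0 (b(D, k) = 2 - 1*2 = 2 - 2 = 0)
E = -12 (E = 2*(-6) = -12)
-16*(-42 - 44) - b(u(-5), -1)*E = -16*(-42 - 44) - 0*(-12) = -16*(-86) - 1*0 = 1376 + 0 = 1376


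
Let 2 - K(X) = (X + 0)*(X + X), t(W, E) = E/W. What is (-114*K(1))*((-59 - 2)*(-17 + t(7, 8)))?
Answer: 0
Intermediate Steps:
K(X) = 2 - 2*X**2 (K(X) = 2 - (X + 0)*(X + X) = 2 - X*2*X = 2 - 2*X**2)
(-114*K(1))*((-59 - 2)*(-17 + t(7, 8))) = (-114*(2 - 2*1**2))*((-59 - 2)*(-17 + 8/7)) = (-114*(2 - 2*1))*(-61*(-17 + 8*(1/7))) = (-114*(2 - 2))*(-61*(-17 + 8/7)) = (-114*0)*(-61*(-111/7)) = 0*(6771/7) = 0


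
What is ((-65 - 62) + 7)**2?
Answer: 14400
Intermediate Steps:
((-65 - 62) + 7)**2 = (-127 + 7)**2 = (-120)**2 = 14400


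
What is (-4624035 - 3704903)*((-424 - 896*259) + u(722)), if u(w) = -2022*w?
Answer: 14095661460936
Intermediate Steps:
(-4624035 - 3704903)*((-424 - 896*259) + u(722)) = (-4624035 - 3704903)*((-424 - 896*259) - 2022*722) = -8328938*((-424 - 232064) - 1459884) = -8328938*(-232488 - 1459884) = -8328938*(-1692372) = 14095661460936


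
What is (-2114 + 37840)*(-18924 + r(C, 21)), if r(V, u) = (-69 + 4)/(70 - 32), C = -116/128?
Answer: -12846658751/19 ≈ -6.7614e+8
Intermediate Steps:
C = -29/32 (C = -116*1/128 = -29/32 ≈ -0.90625)
r(V, u) = -65/38
(-2114 + 37840)*(-18924 + r(C, 21)) = (-2114 + 37840)*(-18924 - 65/38) = 35726*(-719177/38) = -12846658751/19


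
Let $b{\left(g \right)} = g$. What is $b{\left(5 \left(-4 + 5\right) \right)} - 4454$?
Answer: $-4449$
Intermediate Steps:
$b{\left(5 \left(-4 + 5\right) \right)} - 4454 = 5 \left(-4 + 5\right) - 4454 = 5 \cdot 1 - 4454 = 5 - 4454 = -4449$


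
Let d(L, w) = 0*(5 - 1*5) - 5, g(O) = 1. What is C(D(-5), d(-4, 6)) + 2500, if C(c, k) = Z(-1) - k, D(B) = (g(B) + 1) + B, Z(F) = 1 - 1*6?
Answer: 2500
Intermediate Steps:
Z(F) = -5 (Z(F) = 1 - 6 = -5)
d(L, w) = -5 (d(L, w) = 0*(5 - 5) - 5 = 0*0 - 5 = 0 - 5 = -5)
D(B) = 2 + B (D(B) = (1 + 1) + B = 2 + B)
C(c, k) = -5 - k
C(D(-5), d(-4, 6)) + 2500 = (-5 - 1*(-5)) + 2500 = (-5 + 5) + 2500 = 0 + 2500 = 2500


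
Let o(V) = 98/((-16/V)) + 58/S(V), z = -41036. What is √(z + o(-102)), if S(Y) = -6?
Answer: 7*I*√29697/6 ≈ 201.05*I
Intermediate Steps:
o(V) = -29/3 - 49*V/8 (o(V) = 98/((-16/V)) + 58/(-6) = 98*(-V/16) + 58*(-⅙) = -49*V/8 - 29/3 = -29/3 - 49*V/8)
√(z + o(-102)) = √(-41036 + (-29/3 - 49/8*(-102))) = √(-41036 + (-29/3 + 2499/4)) = √(-41036 + 7381/12) = √(-485051/12) = 7*I*√29697/6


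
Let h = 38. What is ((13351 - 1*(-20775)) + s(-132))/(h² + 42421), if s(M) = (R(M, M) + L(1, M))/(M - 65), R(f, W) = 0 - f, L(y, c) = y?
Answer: 6722689/8641405 ≈ 0.77796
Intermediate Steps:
R(f, W) = -f
s(M) = (1 - M)/(-65 + M) (s(M) = (-M + 1)/(M - 65) = (1 - M)/(-65 + M))
((13351 - 1*(-20775)) + s(-132))/(h² + 42421) = ((13351 - 1*(-20775)) + (1 - 1*(-132))/(-65 - 132))/(38² + 42421) = ((13351 + 20775) + (1 + 132)/(-197))/(1444 + 42421) = (34126 - 1/197*133)/43865 = (34126 - 133/197)*(1/43865) = (6722689/197)*(1/43865) = 6722689/8641405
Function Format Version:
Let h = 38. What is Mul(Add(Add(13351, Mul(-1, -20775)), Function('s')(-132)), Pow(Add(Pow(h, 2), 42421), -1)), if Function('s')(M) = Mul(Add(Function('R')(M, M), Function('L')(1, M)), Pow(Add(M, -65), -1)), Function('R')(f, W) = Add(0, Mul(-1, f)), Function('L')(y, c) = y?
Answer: Rational(6722689, 8641405) ≈ 0.77796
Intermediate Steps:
Function('R')(f, W) = Mul(-1, f)
Function('s')(M) = Mul(Pow(Add(-65, M), -1), Add(1, Mul(-1, M))) (Function('s')(M) = Mul(Add(Mul(-1, M), 1), Pow(Add(M, -65), -1)) = Mul(Add(1, Mul(-1, M)), Pow(Add(-65, M), -1)) = Mul(Pow(Add(-65, M), -1), Add(1, Mul(-1, M))))
Mul(Add(Add(13351, Mul(-1, -20775)), Function('s')(-132)), Pow(Add(Pow(h, 2), 42421), -1)) = Mul(Add(Add(13351, Mul(-1, -20775)), Mul(Pow(Add(-65, -132), -1), Add(1, Mul(-1, -132)))), Pow(Add(Pow(38, 2), 42421), -1)) = Mul(Add(Add(13351, 20775), Mul(Pow(-197, -1), Add(1, 132))), Pow(Add(1444, 42421), -1)) = Mul(Add(34126, Mul(Rational(-1, 197), 133)), Pow(43865, -1)) = Mul(Add(34126, Rational(-133, 197)), Rational(1, 43865)) = Mul(Rational(6722689, 197), Rational(1, 43865)) = Rational(6722689, 8641405)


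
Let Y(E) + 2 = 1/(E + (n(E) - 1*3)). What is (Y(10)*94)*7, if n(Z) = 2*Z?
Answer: -34874/27 ≈ -1291.6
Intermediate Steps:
Y(E) = -2 + 1/(-3 + 3*E) (Y(E) = -2 + 1/(E + (2*E - 1*3)) = -2 + 1/(E + (2*E - 3)) = -2 + 1/(E + (-3 + 2*E)) = -2 + 1/(-3 + 3*E))
(Y(10)*94)*7 = (((7 - 6*10)/(3*(-1 + 10)))*94)*7 = (((1/3)*(7 - 60)/9)*94)*7 = (((1/3)*(1/9)*(-53))*94)*7 = -53/27*94*7 = -4982/27*7 = -34874/27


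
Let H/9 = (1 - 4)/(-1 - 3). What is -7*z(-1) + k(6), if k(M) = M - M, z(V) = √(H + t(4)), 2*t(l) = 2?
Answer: -7*√31/2 ≈ -19.487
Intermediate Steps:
H = 27/4 (H = 9*((1 - 4)/(-1 - 3)) = 9*(-3/(-4)) = 9*(-3*(-¼)) = 9*(¾) = 27/4 ≈ 6.7500)
t(l) = 1 (t(l) = (½)*2 = 1)
z(V) = √31/2 (z(V) = √(27/4 + 1) = √(31/4) = √31/2)
k(M) = 0
-7*z(-1) + k(6) = -7*√31/2 + 0 = -7*√31/2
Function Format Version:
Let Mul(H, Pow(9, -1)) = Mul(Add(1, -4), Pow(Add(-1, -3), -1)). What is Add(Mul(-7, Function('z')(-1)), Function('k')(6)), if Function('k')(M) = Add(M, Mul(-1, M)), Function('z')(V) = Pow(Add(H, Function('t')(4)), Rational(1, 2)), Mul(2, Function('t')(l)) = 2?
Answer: Mul(Rational(-7, 2), Pow(31, Rational(1, 2))) ≈ -19.487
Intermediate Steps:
H = Rational(27, 4) (H = Mul(9, Mul(Add(1, -4), Pow(Add(-1, -3), -1))) = Mul(9, Mul(-3, Pow(-4, -1))) = Mul(9, Mul(-3, Rational(-1, 4))) = Mul(9, Rational(3, 4)) = Rational(27, 4) ≈ 6.7500)
Function('t')(l) = 1 (Function('t')(l) = Mul(Rational(1, 2), 2) = 1)
Function('z')(V) = Mul(Rational(1, 2), Pow(31, Rational(1, 2))) (Function('z')(V) = Pow(Add(Rational(27, 4), 1), Rational(1, 2)) = Pow(Rational(31, 4), Rational(1, 2)) = Mul(Rational(1, 2), Pow(31, Rational(1, 2))))
Function('k')(M) = 0
Add(Mul(-7, Function('z')(-1)), Function('k')(6)) = Add(Mul(-7, Mul(Rational(1, 2), Pow(31, Rational(1, 2)))), 0) = Add(Mul(Rational(-7, 2), Pow(31, Rational(1, 2))), 0) = Mul(Rational(-7, 2), Pow(31, Rational(1, 2)))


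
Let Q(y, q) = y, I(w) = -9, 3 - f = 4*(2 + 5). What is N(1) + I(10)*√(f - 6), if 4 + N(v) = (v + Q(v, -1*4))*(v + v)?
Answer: -9*I*√31 ≈ -50.11*I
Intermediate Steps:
f = -25 (f = 3 - 4*(2 + 5) = 3 - 4*7 = 3 - 1*28 = 3 - 28 = -25)
N(v) = -4 + 4*v² (N(v) = -4 + (v + v)*(v + v) = -4 + (2*v)*(2*v) = -4 + 4*v²)
N(1) + I(10)*√(f - 6) = (-4 + 4*1²) - 9*√(-25 - 6) = (-4 + 4*1) - 9*I*√31 = (-4 + 4) - 9*I*√31 = 0 - 9*I*√31 = -9*I*√31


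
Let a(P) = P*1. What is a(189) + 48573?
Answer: 48762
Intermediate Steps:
a(P) = P
a(189) + 48573 = 189 + 48573 = 48762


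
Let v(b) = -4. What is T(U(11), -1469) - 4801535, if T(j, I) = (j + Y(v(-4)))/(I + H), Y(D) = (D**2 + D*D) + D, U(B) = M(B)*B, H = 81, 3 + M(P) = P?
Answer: -1666132674/347 ≈ -4.8015e+6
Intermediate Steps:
M(P) = -3 + P
U(B) = B*(-3 + B) (U(B) = (-3 + B)*B = B*(-3 + B))
Y(D) = D + 2*D**2 (Y(D) = (D**2 + D**2) + D = 2*D**2 + D = D + 2*D**2)
T(j, I) = (28 + j)/(81 + I) (T(j, I) = (j - 4*(1 + 2*(-4)))/(I + 81) = (j - 4*(1 - 8))/(81 + I) = (j - 4*(-7))/(81 + I) = (j + 28)/(81 + I) = (28 + j)/(81 + I))
T(U(11), -1469) - 4801535 = (28 + 11*(-3 + 11))/(81 - 1469) - 4801535 = (28 + 11*8)/(-1388) - 4801535 = -(28 + 88)/1388 - 4801535 = -1/1388*116 - 4801535 = -29/347 - 4801535 = -1666132674/347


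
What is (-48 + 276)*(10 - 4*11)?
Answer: -7752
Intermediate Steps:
(-48 + 276)*(10 - 4*11) = 228*(10 - 44) = 228*(-34) = -7752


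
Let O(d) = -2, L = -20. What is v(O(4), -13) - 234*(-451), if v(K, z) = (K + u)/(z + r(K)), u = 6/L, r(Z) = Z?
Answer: 15830123/150 ≈ 1.0553e+5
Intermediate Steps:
u = -3/10 (u = 6/(-20) = 6*(-1/20) = -3/10 ≈ -0.30000)
v(K, z) = (-3/10 + K)/(K + z) (v(K, z) = (K - 3/10)/(z + K) = (-3/10 + K)/(K + z))
v(O(4), -13) - 234*(-451) = (-3/10 - 2)/(-2 - 13) - 234*(-451) = -23/10/(-15) + 105534 = -1/15*(-23/10) + 105534 = 23/150 + 105534 = 15830123/150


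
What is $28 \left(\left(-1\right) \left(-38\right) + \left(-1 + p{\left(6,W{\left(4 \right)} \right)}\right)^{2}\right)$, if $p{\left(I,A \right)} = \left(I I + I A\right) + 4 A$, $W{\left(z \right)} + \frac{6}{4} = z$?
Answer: $101864$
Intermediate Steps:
$W{\left(z \right)} = - \frac{3}{2} + z$
$p{\left(I,A \right)} = I^{2} + 4 A + A I$ ($p{\left(I,A \right)} = \left(I^{2} + A I\right) + 4 A = I^{2} + 4 A + A I$)
$28 \left(\left(-1\right) \left(-38\right) + \left(-1 + p{\left(6,W{\left(4 \right)} \right)}\right)^{2}\right) = 28 \left(\left(-1\right) \left(-38\right) + \left(-1 + \left(6^{2} + 4 \left(- \frac{3}{2} + 4\right) + \left(- \frac{3}{2} + 4\right) 6\right)\right)^{2}\right) = 28 \left(38 + \left(-1 + \left(36 + 4 \cdot \frac{5}{2} + \frac{5}{2} \cdot 6\right)\right)^{2}\right) = 28 \left(38 + \left(-1 + \left(36 + 10 + 15\right)\right)^{2}\right) = 28 \left(38 + \left(-1 + 61\right)^{2}\right) = 28 \left(38 + 60^{2}\right) = 28 \left(38 + 3600\right) = 28 \cdot 3638 = 101864$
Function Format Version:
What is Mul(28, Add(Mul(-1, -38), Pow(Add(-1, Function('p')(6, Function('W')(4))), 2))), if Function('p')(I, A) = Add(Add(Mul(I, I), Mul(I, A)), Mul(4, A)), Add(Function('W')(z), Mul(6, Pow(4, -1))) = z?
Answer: 101864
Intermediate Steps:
Function('W')(z) = Add(Rational(-3, 2), z)
Function('p')(I, A) = Add(Pow(I, 2), Mul(4, A), Mul(A, I)) (Function('p')(I, A) = Add(Add(Pow(I, 2), Mul(A, I)), Mul(4, A)) = Add(Pow(I, 2), Mul(4, A), Mul(A, I)))
Mul(28, Add(Mul(-1, -38), Pow(Add(-1, Function('p')(6, Function('W')(4))), 2))) = Mul(28, Add(Mul(-1, -38), Pow(Add(-1, Add(Pow(6, 2), Mul(4, Add(Rational(-3, 2), 4)), Mul(Add(Rational(-3, 2), 4), 6))), 2))) = Mul(28, Add(38, Pow(Add(-1, Add(36, Mul(4, Rational(5, 2)), Mul(Rational(5, 2), 6))), 2))) = Mul(28, Add(38, Pow(Add(-1, Add(36, 10, 15)), 2))) = Mul(28, Add(38, Pow(Add(-1, 61), 2))) = Mul(28, Add(38, Pow(60, 2))) = Mul(28, Add(38, 3600)) = Mul(28, 3638) = 101864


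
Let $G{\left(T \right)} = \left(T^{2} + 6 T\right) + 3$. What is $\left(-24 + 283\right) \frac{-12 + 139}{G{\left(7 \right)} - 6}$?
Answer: $\frac{32893}{88} \approx 373.78$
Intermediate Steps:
$G{\left(T \right)} = 3 + T^{2} + 6 T$
$\left(-24 + 283\right) \frac{-12 + 139}{G{\left(7 \right)} - 6} = \left(-24 + 283\right) \frac{-12 + 139}{\left(3 + 7^{2} + 6 \cdot 7\right) - 6} = 259 \frac{127}{\left(3 + 49 + 42\right) - 6} = 259 \frac{127}{94 - 6} = 259 \cdot \frac{127}{88} = \frac{32893}{88}$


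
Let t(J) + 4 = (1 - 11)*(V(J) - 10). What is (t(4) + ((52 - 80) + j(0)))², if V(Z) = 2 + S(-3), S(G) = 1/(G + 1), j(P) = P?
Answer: 2809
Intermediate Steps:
S(G) = 1/(1 + G)
V(Z) = 3/2 (V(Z) = 2 + 1/(1 - 3) = 2 + 1/(-2) = 2 - ½ = 3/2)
t(J) = 81 (t(J) = -4 + (1 - 11)*(3/2 - 10) = -4 - 10*(-17/2) = -4 + 85 = 81)
(t(4) + ((52 - 80) + j(0)))² = (81 + ((52 - 80) + 0))² = (81 + (-28 + 0))² = (81 - 28)² = 53² = 2809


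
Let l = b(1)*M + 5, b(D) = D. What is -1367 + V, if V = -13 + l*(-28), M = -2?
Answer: -1464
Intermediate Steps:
l = 3 (l = 1*(-2) + 5 = -2 + 5 = 3)
V = -97 (V = -13 + 3*(-28) = -13 - 84 = -97)
-1367 + V = -1367 - 97 = -1464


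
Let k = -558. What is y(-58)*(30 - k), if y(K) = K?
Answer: -34104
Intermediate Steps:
y(-58)*(30 - k) = -58*(30 - 1*(-558)) = -58*(30 + 558) = -58*588 = -34104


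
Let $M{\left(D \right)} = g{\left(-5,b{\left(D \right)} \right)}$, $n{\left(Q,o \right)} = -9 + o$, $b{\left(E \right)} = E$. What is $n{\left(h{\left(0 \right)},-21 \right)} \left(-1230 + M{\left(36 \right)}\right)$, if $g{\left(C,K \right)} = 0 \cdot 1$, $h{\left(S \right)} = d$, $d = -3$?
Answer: $36900$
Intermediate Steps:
$h{\left(S \right)} = -3$
$g{\left(C,K \right)} = 0$
$M{\left(D \right)} = 0$
$n{\left(h{\left(0 \right)},-21 \right)} \left(-1230 + M{\left(36 \right)}\right) = \left(-9 - 21\right) \left(-1230 + 0\right) = \left(-30\right) \left(-1230\right) = 36900$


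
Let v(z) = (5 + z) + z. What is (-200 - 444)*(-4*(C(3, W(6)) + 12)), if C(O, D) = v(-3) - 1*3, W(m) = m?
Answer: 20608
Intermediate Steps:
v(z) = 5 + 2*z
C(O, D) = -4 (C(O, D) = (5 + 2*(-3)) - 1*3 = (5 - 6) - 3 = -1 - 3 = -4)
(-200 - 444)*(-4*(C(3, W(6)) + 12)) = (-200 - 444)*(-4*(-4 + 12)) = -(-2576)*8 = -644*(-32) = 20608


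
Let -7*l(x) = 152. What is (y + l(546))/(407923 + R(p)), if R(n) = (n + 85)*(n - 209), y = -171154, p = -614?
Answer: -119823/590303 ≈ -0.20299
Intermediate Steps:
l(x) = -152/7 (l(x) = -1/7*152 = -152/7)
R(n) = (-209 + n)*(85 + n) (R(n) = (85 + n)*(-209 + n) = (-209 + n)*(85 + n))
(y + l(546))/(407923 + R(p)) = (-171154 - 152/7)/(407923 + (-17765 + (-614)**2 - 124*(-614))) = -1198230/(7*(407923 + (-17765 + 376996 + 76136))) = -1198230/(7*(407923 + 435367)) = -1198230/7/843290 = -1198230/7*1/843290 = -119823/590303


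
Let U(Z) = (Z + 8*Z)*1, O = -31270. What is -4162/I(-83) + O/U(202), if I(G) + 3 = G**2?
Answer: -55722934/3129687 ≈ -17.805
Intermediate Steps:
I(G) = -3 + G**2
U(Z) = 9*Z (U(Z) = (9*Z)*1 = 9*Z)
-4162/I(-83) + O/U(202) = -4162/(-3 + (-83)**2) - 31270/(9*202) = -4162/(-3 + 6889) - 31270/1818 = -4162/6886 - 31270*1/1818 = -4162*1/6886 - 15635/909 = -2081/3443 - 15635/909 = -55722934/3129687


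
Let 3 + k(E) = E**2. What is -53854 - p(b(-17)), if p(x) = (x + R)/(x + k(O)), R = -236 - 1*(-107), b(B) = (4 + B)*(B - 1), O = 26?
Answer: -48845683/907 ≈ -53854.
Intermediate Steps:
k(E) = -3 + E**2
b(B) = (-1 + B)*(4 + B) (b(B) = (4 + B)*(-1 + B) = (-1 + B)*(4 + B))
R = -129 (R = -236 + 107 = -129)
p(x) = (-129 + x)/(673 + x) (p(x) = (x - 129)/(x + (-3 + 26**2)) = (-129 + x)/(x + (-3 + 676)) = (-129 + x)/(x + 673) = (-129 + x)/(673 + x))
-53854 - p(b(-17)) = -53854 - (-129 + (-4 + (-17)**2 + 3*(-17)))/(673 + (-4 + (-17)**2 + 3*(-17))) = -53854 - (-129 + (-4 + 289 - 51))/(673 + (-4 + 289 - 51)) = -53854 - (-129 + 234)/(673 + 234) = -53854 - 105/907 = -48845683/907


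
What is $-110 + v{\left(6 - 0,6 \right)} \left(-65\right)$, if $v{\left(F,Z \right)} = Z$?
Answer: $-500$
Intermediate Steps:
$-110 + v{\left(6 - 0,6 \right)} \left(-65\right) = -110 + 6 \left(-65\right) = -110 - 390 = -500$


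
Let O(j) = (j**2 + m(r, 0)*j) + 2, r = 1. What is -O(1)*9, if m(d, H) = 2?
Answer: -45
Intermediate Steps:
O(j) = 2 + j**2 + 2*j (O(j) = (j**2 + 2*j) + 2 = 2 + j**2 + 2*j)
-O(1)*9 = -(2 + 1**2 + 2*1)*9 = -(2 + 1 + 2)*9 = -1*5*9 = -5*9 = -45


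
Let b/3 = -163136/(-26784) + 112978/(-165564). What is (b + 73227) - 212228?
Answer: -118889522105/855414 ≈ -1.3898e+5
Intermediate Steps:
b = 13879309/855414 (b = 3*(-163136/(-26784) + 112978/(-165564)) = 3*(-163136*(-1/26784) + 112978*(-1/165564)) = 3*(5098/837 - 56489/82782) = 3*(13879309/2566242) = 13879309/855414 ≈ 16.225)
(b + 73227) - 212228 = (13879309/855414 + 73227) - 212228 = 62653280287/855414 - 212228 = -118889522105/855414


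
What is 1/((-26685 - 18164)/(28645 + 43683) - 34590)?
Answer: -72328/2501870369 ≈ -2.8910e-5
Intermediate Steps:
1/((-26685 - 18164)/(28645 + 43683) - 34590) = 1/(-44849/72328 - 34590) = 1/(-2501870369/72328) = -72328/2501870369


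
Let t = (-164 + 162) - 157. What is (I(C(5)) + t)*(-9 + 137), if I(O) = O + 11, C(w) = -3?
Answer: -19328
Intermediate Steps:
t = -159 (t = -2 - 157 = -159)
I(O) = 11 + O
(I(C(5)) + t)*(-9 + 137) = ((11 - 3) - 159)*(-9 + 137) = (8 - 159)*128 = -151*128 = -19328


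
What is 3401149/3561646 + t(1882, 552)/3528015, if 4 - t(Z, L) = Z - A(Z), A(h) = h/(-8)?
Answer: 23983556081651/25131081025380 ≈ 0.95434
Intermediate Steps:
A(h) = -h/8 (A(h) = h*(-⅛) = -h/8)
t(Z, L) = 4 - 9*Z/8 (t(Z, L) = 4 - (Z - (-1)*Z/8) = 4 - (Z + Z/8) = 4 - 9*Z/8)
3401149/3561646 + t(1882, 552)/3528015 = 3401149/3561646 + (4 - 9/8*1882)/3528015 = 3401149*(1/3561646) + (4 - 8469/4)*(1/3528015) = 3401149/3561646 - 8453/4*1/3528015 = 3401149/3561646 - 8453/14112060 = 23983556081651/25131081025380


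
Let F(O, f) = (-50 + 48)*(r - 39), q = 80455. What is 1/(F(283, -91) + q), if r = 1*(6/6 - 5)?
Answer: 1/80541 ≈ 1.2416e-5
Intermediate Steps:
r = -4 (r = 1*(6*(⅙) - 5) = 1*(1 - 5) = 1*(-4) = -4)
F(O, f) = 86 (F(O, f) = (-50 + 48)*(-4 - 39) = -2*(-43) = 86)
1/(F(283, -91) + q) = 1/(86 + 80455) = 1/80541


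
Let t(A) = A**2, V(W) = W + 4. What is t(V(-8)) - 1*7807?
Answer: -7791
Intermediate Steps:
V(W) = 4 + W
t(V(-8)) - 1*7807 = (4 - 8)**2 - 1*7807 = (-4)**2 - 7807 = 16 - 7807 = -7791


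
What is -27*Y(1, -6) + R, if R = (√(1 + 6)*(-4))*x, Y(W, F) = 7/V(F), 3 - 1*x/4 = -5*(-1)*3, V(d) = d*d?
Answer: -21/4 + 192*√7 ≈ 502.73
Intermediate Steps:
V(d) = d²
x = -48 (x = 12 - 4*(-5*(-1))*3 = 12 - 20*3 = 12 - 4*15 = 12 - 60 = -48)
Y(W, F) = 7/F² (Y(W, F) = 7/(F²) = 7/F²)
R = 192*√7 (R = (√(1 + 6)*(-4))*(-48) = (√7*(-4))*(-48) = -4*√7*(-48) = 192*√7 ≈ 507.98)
-27*Y(1, -6) + R = -189/(-6)² + 192*√7 = -189/36 + 192*√7 = -27*7/36 + 192*√7 = -21/4 + 192*√7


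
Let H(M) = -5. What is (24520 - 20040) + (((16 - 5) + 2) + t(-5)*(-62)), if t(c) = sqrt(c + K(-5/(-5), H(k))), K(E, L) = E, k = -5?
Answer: 4493 - 124*I ≈ 4493.0 - 124.0*I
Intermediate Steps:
t(c) = sqrt(1 + c) (t(c) = sqrt(c - 5/(-5)) = sqrt(c - 5*(-1/5)) = sqrt(c + 1) = sqrt(1 + c))
(24520 - 20040) + (((16 - 5) + 2) + t(-5)*(-62)) = (24520 - 20040) + (((16 - 5) + 2) + sqrt(1 - 5)*(-62)) = 4480 + ((11 + 2) + sqrt(-4)*(-62)) = 4480 + (13 + (2*I)*(-62)) = 4480 + (13 - 124*I) = 4493 - 124*I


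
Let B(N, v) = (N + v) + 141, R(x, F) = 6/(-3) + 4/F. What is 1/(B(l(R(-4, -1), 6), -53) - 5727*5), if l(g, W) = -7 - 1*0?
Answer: -1/28554 ≈ -3.5021e-5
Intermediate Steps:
R(x, F) = -2 + 4/F (R(x, F) = 6*(-⅓) + 4/F = -2 + 4/F)
l(g, W) = -7 (l(g, W) = -7 + 0 = -7)
B(N, v) = 141 + N + v
1/(B(l(R(-4, -1), 6), -53) - 5727*5) = 1/((141 - 7 - 53) - 5727*5) = 1/(81 - 28635) = 1/(-28554) = -1/28554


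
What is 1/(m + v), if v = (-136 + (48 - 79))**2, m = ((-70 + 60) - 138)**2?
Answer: 1/49793 ≈ 2.0083e-5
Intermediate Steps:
m = 21904 (m = (-10 - 138)**2 = (-148)**2 = 21904)
v = 27889 (v = (-136 - 31)**2 = (-167)**2 = 27889)
1/(m + v) = 1/(21904 + 27889) = 1/49793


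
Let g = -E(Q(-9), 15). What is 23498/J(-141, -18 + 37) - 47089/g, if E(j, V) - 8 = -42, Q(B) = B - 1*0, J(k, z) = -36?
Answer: -311767/153 ≈ -2037.7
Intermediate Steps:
Q(B) = B (Q(B) = B + 0 = B)
E(j, V) = -34 (E(j, V) = 8 - 42 = -34)
g = 34 (g = -1*(-34) = 34)
23498/J(-141, -18 + 37) - 47089/g = 23498/(-36) - 47089/34 = 23498*(-1/36) - 47089*1/34 = -11749/18 - 47089/34 = -311767/153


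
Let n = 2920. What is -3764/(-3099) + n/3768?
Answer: 967993/486543 ≈ 1.9895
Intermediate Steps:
-3764/(-3099) + n/3768 = -3764/(-3099) + 2920/3768 = -3764*(-1/3099) + 2920*(1/3768) = 3764/3099 + 365/471 = 967993/486543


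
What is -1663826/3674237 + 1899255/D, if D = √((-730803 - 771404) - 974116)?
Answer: -1663826/3674237 - 633085*I*√275147/275147 ≈ -0.45284 - 1206.9*I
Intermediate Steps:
D = 3*I*√275147 (D = √(-1502207 - 974116) = √(-2476323) = 3*I*√275147 ≈ 1573.6*I)
-1663826/3674237 + 1899255/D = -1663826/3674237 + 1899255/((3*I*√275147)) = -1663826*1/3674237 + 1899255*(-I*√275147/825441) = -1663826/3674237 - 633085*I*√275147/275147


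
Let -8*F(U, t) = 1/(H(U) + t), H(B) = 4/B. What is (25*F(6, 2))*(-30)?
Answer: 1125/32 ≈ 35.156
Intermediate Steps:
F(U, t) = -1/(8*(t + 4/U)) (F(U, t) = -1/(8*(4/U + t)) = -1/(8*(t + 4/U)))
(25*F(6, 2))*(-30) = (25*(-1*6/(32 + 8*6*2)))*(-30) = (25*(-1*6/(32 + 96)))*(-30) = (25*(-1*6/128))*(-30) = (25*(-1*6*1/128))*(-30) = (25*(-3/64))*(-30) = -75/64*(-30) = 1125/32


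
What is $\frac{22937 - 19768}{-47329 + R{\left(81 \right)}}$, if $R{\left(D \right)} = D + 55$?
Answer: $- \frac{3169}{47193} \approx -0.06715$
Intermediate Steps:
$R{\left(D \right)} = 55 + D$
$\frac{22937 - 19768}{-47329 + R{\left(81 \right)}} = \frac{22937 - 19768}{-47329 + \left(55 + 81\right)} = \frac{3169}{-47329 + 136} = \frac{3169}{-47193} = 3169 \left(- \frac{1}{47193}\right) = - \frac{3169}{47193}$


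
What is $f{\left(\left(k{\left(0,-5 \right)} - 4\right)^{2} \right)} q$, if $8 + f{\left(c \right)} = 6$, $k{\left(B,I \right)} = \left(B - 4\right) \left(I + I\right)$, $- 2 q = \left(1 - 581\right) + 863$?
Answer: $283$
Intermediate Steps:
$q = - \frac{283}{2}$ ($q = - \frac{\left(1 - 581\right) + 863}{2} = - \frac{-580 + 863}{2} = \left(- \frac{1}{2}\right) 283 = - \frac{283}{2} \approx -141.5$)
$k{\left(B,I \right)} = 2 I \left(-4 + B\right)$ ($k{\left(B,I \right)} = \left(-4 + B\right) 2 I = 2 I \left(-4 + B\right)$)
$f{\left(c \right)} = -2$ ($f{\left(c \right)} = -8 + 6 = -2$)
$f{\left(\left(k{\left(0,-5 \right)} - 4\right)^{2} \right)} q = \left(-2\right) \left(- \frac{283}{2}\right) = 283$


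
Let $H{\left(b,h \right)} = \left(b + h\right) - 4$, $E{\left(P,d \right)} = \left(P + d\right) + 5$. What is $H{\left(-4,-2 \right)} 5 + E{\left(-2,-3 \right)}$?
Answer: $-50$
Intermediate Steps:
$E{\left(P,d \right)} = 5 + P + d$
$H{\left(b,h \right)} = -4 + b + h$
$H{\left(-4,-2 \right)} 5 + E{\left(-2,-3 \right)} = \left(-4 - 4 - 2\right) 5 - 0 = \left(-10\right) 5 + 0 = -50 + 0 = -50$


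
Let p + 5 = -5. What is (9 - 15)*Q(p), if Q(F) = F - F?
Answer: 0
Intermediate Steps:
p = -10 (p = -5 - 5 = -10)
Q(F) = 0
(9 - 15)*Q(p) = (9 - 15)*0 = -6*0 = 0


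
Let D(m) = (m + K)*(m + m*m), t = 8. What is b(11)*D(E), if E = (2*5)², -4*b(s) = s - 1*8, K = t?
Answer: -818100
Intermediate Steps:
K = 8
b(s) = 2 - s/4 (b(s) = -(s - 1*8)/4 = -(s - 8)/4 = -(-8 + s)/4 = 2 - s/4)
E = 100 (E = 10² = 100)
D(m) = (8 + m)*(m + m²) (D(m) = (m + 8)*(m + m*m) = (8 + m)*(m + m²))
b(11)*D(E) = (2 - ¼*11)*(100*(8 + 100² + 9*100)) = (2 - 11/4)*(100*(8 + 10000 + 900)) = -75*10908 = -¾*1090800 = -818100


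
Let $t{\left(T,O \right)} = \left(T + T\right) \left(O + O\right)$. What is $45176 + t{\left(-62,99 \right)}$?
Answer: $20624$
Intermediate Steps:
$t{\left(T,O \right)} = 4 O T$ ($t{\left(T,O \right)} = 2 T 2 O = 4 O T$)
$45176 + t{\left(-62,99 \right)} = 45176 + 4 \cdot 99 \left(-62\right) = 45176 - 24552 = 20624$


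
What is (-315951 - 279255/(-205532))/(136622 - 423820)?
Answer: 64937761677/59028379336 ≈ 1.1001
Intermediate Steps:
(-315951 - 279255/(-205532))/(136622 - 423820) = (-315951 - 279255*(-1/205532))/(-287198) = (-315951 + 279255/205532)*(-1/287198) = -64937761677/205532*(-1/287198) = 64937761677/59028379336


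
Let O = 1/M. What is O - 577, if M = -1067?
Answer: -615660/1067 ≈ -577.00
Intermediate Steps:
O = -1/1067 (O = 1/(-1067) = -1/1067 ≈ -0.00093721)
O - 577 = -1/1067 - 577 = -615660/1067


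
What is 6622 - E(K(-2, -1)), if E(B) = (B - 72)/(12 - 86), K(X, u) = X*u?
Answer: 244979/37 ≈ 6621.1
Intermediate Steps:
E(B) = 36/37 - B/74 (E(B) = (-72 + B)/(-74) = (-72 + B)*(-1/74) = 36/37 - B/74)
6622 - E(K(-2, -1)) = 6622 - (36/37 - (-1)*(-1)/37) = 6622 - (36/37 - 1/74*2) = 6622 - (36/37 - 1/37) = 6622 - 1*35/37 = 6622 - 35/37 = 244979/37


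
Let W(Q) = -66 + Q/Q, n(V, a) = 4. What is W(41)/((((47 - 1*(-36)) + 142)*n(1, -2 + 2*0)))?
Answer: -13/180 ≈ -0.072222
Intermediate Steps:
W(Q) = -65 (W(Q) = -66 + 1 = -65)
W(41)/((((47 - 1*(-36)) + 142)*n(1, -2 + 2*0))) = -65*1/(4*((47 - 1*(-36)) + 142)) = -65*1/(4*((47 + 36) + 142)) = -65*1/(4*(83 + 142)) = -65/(225*4) = -65/900 = -65*1/900 = -13/180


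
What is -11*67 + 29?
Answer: -708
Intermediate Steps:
-11*67 + 29 = -737 + 29 = -708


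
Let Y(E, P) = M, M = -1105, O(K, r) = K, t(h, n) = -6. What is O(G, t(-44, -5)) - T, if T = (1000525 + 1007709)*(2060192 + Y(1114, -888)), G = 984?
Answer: -4135128521374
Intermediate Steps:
Y(E, P) = -1105
T = 4135128522358 (T = (1000525 + 1007709)*(2060192 - 1105) = 2008234*2059087 = 4135128522358)
O(G, t(-44, -5)) - T = 984 - 1*4135128522358 = 984 - 4135128522358 = -4135128521374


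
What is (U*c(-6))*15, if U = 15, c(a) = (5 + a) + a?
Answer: -1575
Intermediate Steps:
c(a) = 5 + 2*a
(U*c(-6))*15 = (15*(5 + 2*(-6)))*15 = (15*(5 - 12))*15 = (15*(-7))*15 = -105*15 = -1575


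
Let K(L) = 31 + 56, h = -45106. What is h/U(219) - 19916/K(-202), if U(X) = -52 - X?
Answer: -1473014/23577 ≈ -62.477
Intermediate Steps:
K(L) = 87
h/U(219) - 19916/K(-202) = -45106/(-52 - 1*219) - 19916/87 = -45106/(-52 - 219) - 19916*1/87 = -45106/(-271) - 19916/87 = -45106*(-1/271) - 19916/87 = 45106/271 - 19916/87 = -1473014/23577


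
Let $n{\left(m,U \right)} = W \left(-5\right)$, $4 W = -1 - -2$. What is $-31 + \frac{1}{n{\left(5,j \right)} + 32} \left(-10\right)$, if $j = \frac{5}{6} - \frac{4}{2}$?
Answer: $- \frac{3853}{123} \approx -31.325$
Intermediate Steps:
$j = - \frac{7}{6}$ ($j = 5 \cdot \frac{1}{6} - 2 = \frac{5}{6} - 2 = - \frac{7}{6} \approx -1.1667$)
$W = \frac{1}{4}$ ($W = \frac{-1 - -2}{4} = \frac{-1 + 2}{4} = \frac{1}{4} \cdot 1 = \frac{1}{4} \approx 0.25$)
$n{\left(m,U \right)} = - \frac{5}{4}$ ($n{\left(m,U \right)} = \frac{1}{4} \left(-5\right) = - \frac{5}{4}$)
$-31 + \frac{1}{n{\left(5,j \right)} + 32} \left(-10\right) = -31 + \frac{1}{- \frac{5}{4} + 32} \left(-10\right) = -31 + \frac{1}{\frac{123}{4}} \left(-10\right) = -31 + \frac{4}{123} \left(-10\right) = -31 - \frac{40}{123} = - \frac{3853}{123}$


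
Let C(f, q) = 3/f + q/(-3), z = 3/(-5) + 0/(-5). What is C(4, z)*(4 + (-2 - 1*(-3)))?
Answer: 19/4 ≈ 4.7500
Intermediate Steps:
z = -3/5 (z = 3*(-1/5) + 0*(-1/5) = -3/5 + 0 = -3/5 ≈ -0.60000)
C(f, q) = 3/f - q/3 (C(f, q) = 3/f + q*(-1/3) = 3/f - q/3)
C(4, z)*(4 + (-2 - 1*(-3))) = (3/4 - 1/3*(-3/5))*(4 + (-2 - 1*(-3))) = (3*(1/4) + 1/5)*(4 + (-2 + 3)) = (3/4 + 1/5)*(4 + 1) = (19/20)*5 = 19/4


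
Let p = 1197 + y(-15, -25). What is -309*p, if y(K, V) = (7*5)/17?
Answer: -6298656/17 ≈ -3.7051e+5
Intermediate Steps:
y(K, V) = 35/17 (y(K, V) = 35*(1/17) = 35/17)
p = 20384/17 (p = 1197 + 35/17 = 20384/17 ≈ 1199.1)
-309*p = -309*20384/17 = -6298656/17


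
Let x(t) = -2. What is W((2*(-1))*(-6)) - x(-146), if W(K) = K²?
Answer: 146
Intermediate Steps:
W((2*(-1))*(-6)) - x(-146) = ((2*(-1))*(-6))² - 1*(-2) = (-2*(-6))² + 2 = 12² + 2 = 144 + 2 = 146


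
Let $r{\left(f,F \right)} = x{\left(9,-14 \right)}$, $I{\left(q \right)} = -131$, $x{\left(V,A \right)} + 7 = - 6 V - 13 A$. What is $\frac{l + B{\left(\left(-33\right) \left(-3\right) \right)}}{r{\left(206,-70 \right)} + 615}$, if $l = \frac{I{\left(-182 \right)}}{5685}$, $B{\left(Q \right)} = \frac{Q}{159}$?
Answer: $\frac{90331}{110880240} \approx 0.00081467$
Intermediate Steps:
$x{\left(V,A \right)} = -7 - 13 A - 6 V$ ($x{\left(V,A \right)} = -7 - \left(6 V + 13 A\right) = -7 - 13 A - 6 V$)
$r{\left(f,F \right)} = 121$ ($r{\left(f,F \right)} = -7 - -182 - 54 = -7 + 182 - 54 = 121$)
$B{\left(Q \right)} = \frac{Q}{159}$ ($B{\left(Q \right)} = Q \frac{1}{159} = \frac{Q}{159}$)
$l = - \frac{131}{5685} \approx -0.023043$
$\frac{l + B{\left(\left(-33\right) \left(-3\right) \right)}}{r{\left(206,-70 \right)} + 615} = \frac{- \frac{131}{5685} + \frac{\left(-33\right) \left(-3\right)}{159}}{121 + 615} = \frac{- \frac{131}{5685} + \frac{1}{159} \cdot 99}{736} = \left(- \frac{131}{5685} + \frac{33}{53}\right) \frac{1}{736} = \frac{180662}{301305} \cdot \frac{1}{736} = \frac{90331}{110880240}$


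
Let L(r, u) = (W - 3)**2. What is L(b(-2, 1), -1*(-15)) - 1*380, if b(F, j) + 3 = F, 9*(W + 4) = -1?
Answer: -26684/81 ≈ -329.43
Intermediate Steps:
W = -37/9 (W = -4 + (1/9)*(-1) = -4 - 1/9 = -37/9 ≈ -4.1111)
b(F, j) = -3 + F
L(r, u) = 4096/81 (L(r, u) = (-37/9 - 3)**2 = (-64/9)**2 = 4096/81)
L(b(-2, 1), -1*(-15)) - 1*380 = 4096/81 - 1*380 = 4096/81 - 380 = -26684/81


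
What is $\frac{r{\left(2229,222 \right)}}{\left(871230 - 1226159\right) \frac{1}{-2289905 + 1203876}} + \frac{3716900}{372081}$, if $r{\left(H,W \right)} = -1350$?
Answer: $- \frac{544203285471050}{132062337249} \approx -4120.8$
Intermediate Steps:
$\frac{r{\left(2229,222 \right)}}{\left(871230 - 1226159\right) \frac{1}{-2289905 + 1203876}} + \frac{3716900}{372081} = - \frac{1350}{\left(871230 - 1226159\right) \frac{1}{-2289905 + 1203876}} + \frac{3716900}{372081} = - \frac{1350}{\left(-354929\right) \frac{1}{-1086029}} + 3716900 \cdot \frac{1}{372081} = - \frac{1350}{\left(-354929\right) \left(- \frac{1}{1086029}\right)} + \frac{3716900}{372081} = - \frac{1350}{\frac{354929}{1086029}} + \frac{3716900}{372081} = \left(-1350\right) \frac{1086029}{354929} + \frac{3716900}{372081} = - \frac{1466139150}{354929} + \frac{3716900}{372081} = - \frac{544203285471050}{132062337249}$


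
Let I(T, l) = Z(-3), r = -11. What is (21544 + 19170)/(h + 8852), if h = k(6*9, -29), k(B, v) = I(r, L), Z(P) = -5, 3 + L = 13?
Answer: 40714/8847 ≈ 4.6020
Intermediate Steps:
L = 10 (L = -3 + 13 = 10)
I(T, l) = -5
k(B, v) = -5
h = -5
(21544 + 19170)/(h + 8852) = (21544 + 19170)/(-5 + 8852) = 40714/8847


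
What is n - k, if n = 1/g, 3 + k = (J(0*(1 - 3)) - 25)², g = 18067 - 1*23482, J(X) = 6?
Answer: -1938571/5415 ≈ -358.00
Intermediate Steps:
g = -5415 (g = 18067 - 23482 = -5415)
k = 358 (k = -3 + (6 - 25)² = -3 + (-19)² = -3 + 361 = 358)
n = -1/5415 (n = 1/(-5415) = -1/5415 ≈ -0.00018467)
n - k = -1/5415 - 1*358 = -1/5415 - 358 = -1938571/5415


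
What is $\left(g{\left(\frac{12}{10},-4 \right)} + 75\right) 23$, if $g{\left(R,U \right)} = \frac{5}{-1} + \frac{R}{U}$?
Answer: $\frac{16031}{10} \approx 1603.1$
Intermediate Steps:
$g{\left(R,U \right)} = -5 + \frac{R}{U}$ ($g{\left(R,U \right)} = 5 \left(-1\right) + \frac{R}{U} = -5 + \frac{R}{U}$)
$\left(g{\left(\frac{12}{10},-4 \right)} + 75\right) 23 = \left(\left(-5 + \frac{12 \cdot \frac{1}{10}}{-4}\right) + 75\right) 23 = \left(\left(-5 + 12 \cdot \frac{1}{10} \left(- \frac{1}{4}\right)\right) + 75\right) 23 = \left(\left(-5 + \frac{6}{5} \left(- \frac{1}{4}\right)\right) + 75\right) 23 = \left(\left(-5 - \frac{3}{10}\right) + 75\right) 23 = \left(- \frac{53}{10} + 75\right) 23 = \frac{697}{10} \cdot 23 = \frac{16031}{10}$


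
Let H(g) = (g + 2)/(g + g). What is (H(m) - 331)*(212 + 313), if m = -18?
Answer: -520625/3 ≈ -1.7354e+5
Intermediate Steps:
H(g) = (2 + g)/(2*g) (H(g) = (2 + g)/((2*g)) = (2 + g)*(1/(2*g)) = (2 + g)/(2*g))
(H(m) - 331)*(212 + 313) = ((½)*(2 - 18)/(-18) - 331)*(212 + 313) = ((½)*(-1/18)*(-16) - 331)*525 = (4/9 - 331)*525 = -2975/9*525 = -520625/3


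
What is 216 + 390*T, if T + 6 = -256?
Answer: -101964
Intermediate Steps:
T = -262 (T = -6 - 256 = -262)
216 + 390*T = 216 + 390*(-262) = 216 - 102180 = -101964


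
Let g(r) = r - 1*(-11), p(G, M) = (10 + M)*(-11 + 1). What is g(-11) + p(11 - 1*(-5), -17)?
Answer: 70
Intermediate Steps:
p(G, M) = -100 - 10*M (p(G, M) = (10 + M)*(-10) = -100 - 10*M)
g(r) = 11 + r (g(r) = r + 11 = 11 + r)
g(-11) + p(11 - 1*(-5), -17) = (11 - 11) + (-100 - 10*(-17)) = 0 + (-100 + 170) = 0 + 70 = 70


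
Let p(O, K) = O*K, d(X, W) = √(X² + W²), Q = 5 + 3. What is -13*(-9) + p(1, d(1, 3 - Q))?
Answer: 117 + √26 ≈ 122.10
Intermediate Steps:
Q = 8
d(X, W) = √(W² + X²)
p(O, K) = K*O
-13*(-9) + p(1, d(1, 3 - Q)) = -13*(-9) + √((3 - 1*8)² + 1²)*1 = 117 + √((3 - 8)² + 1)*1 = 117 + √((-5)² + 1)*1 = 117 + √(25 + 1)*1 = 117 + √26*1 = 117 + √26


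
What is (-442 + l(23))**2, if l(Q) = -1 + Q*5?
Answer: 107584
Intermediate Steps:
l(Q) = -1 + 5*Q
(-442 + l(23))**2 = (-442 + (-1 + 5*23))**2 = (-442 + (-1 + 115))**2 = (-442 + 114)**2 = (-328)**2 = 107584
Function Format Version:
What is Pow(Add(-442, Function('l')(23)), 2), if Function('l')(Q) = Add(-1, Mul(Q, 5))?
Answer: 107584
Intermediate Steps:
Function('l')(Q) = Add(-1, Mul(5, Q))
Pow(Add(-442, Function('l')(23)), 2) = Pow(Add(-442, Add(-1, Mul(5, 23))), 2) = Pow(Add(-442, Add(-1, 115)), 2) = Pow(Add(-442, 114), 2) = Pow(-328, 2) = 107584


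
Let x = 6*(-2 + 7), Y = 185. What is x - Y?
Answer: -155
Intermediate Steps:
x = 30 (x = 6*5 = 30)
x - Y = 30 - 1*185 = 30 - 185 = -155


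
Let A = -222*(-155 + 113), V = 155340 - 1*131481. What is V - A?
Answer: 14535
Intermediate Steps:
V = 23859 (V = 155340 - 131481 = 23859)
A = 9324 (A = -222*(-42) = 9324)
V - A = 23859 - 1*9324 = 23859 - 9324 = 14535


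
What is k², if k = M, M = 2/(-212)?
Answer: 1/11236 ≈ 8.9000e-5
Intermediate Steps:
M = -1/106 (M = 2*(-1/212) = -1/106 ≈ -0.0094340)
k = -1/106 ≈ -0.0094340
k² = (-1/106)² = 1/11236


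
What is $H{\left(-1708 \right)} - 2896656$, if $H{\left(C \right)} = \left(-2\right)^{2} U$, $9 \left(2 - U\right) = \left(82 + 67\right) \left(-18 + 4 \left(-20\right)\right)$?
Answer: $- \frac{26011424}{9} \approx -2.8902 \cdot 10^{6}$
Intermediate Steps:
$U = \frac{14620}{9}$ ($U = 2 - \frac{\left(82 + 67\right) \left(-18 + 4 \left(-20\right)\right)}{9} = 2 - \frac{149 \left(-18 - 80\right)}{9} = 2 - \frac{149 \left(-98\right)}{9} = 2 - - \frac{14602}{9} = 2 + \frac{14602}{9} = \frac{14620}{9} \approx 1624.4$)
$H{\left(C \right)} = \frac{58480}{9}$ ($H{\left(C \right)} = \left(-2\right)^{2} \cdot \frac{14620}{9} = 4 \cdot \frac{14620}{9} = \frac{58480}{9}$)
$H{\left(-1708 \right)} - 2896656 = \frac{58480}{9} - 2896656 = - \frac{26011424}{9}$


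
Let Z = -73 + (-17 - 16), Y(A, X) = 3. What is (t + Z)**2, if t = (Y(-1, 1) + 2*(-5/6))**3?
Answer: 7828804/729 ≈ 10739.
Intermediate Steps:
Z = -106 (Z = -73 - 33 = -106)
t = 64/27 (t = (3 + 2*(-5/6))**3 = (3 - 5/3)**3 = (4/3)**3 = 64/27 ≈ 2.3704)
(t + Z)**2 = (64/27 - 106)**2 = (-2798/27)**2 = 7828804/729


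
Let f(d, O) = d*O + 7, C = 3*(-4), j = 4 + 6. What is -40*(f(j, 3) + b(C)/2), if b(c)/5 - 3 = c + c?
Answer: 620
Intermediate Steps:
j = 10
C = -12
f(d, O) = 7 + O*d (f(d, O) = O*d + 7 = 7 + O*d)
b(c) = 15 + 10*c (b(c) = 15 + 5*(c + c) = 15 + 5*(2*c) = 15 + 10*c)
-40*(f(j, 3) + b(C)/2) = -40*((7 + 3*10) + (15 + 10*(-12))/2) = -40*((7 + 30) + (15 - 120)*(½)) = -40*(37 - 105*½) = -40*(37 - 105/2) = -40*(-31/2) = 620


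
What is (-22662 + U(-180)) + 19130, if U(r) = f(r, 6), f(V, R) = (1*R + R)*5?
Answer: -3472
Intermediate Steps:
f(V, R) = 10*R (f(V, R) = (R + R)*5 = (2*R)*5 = 10*R)
U(r) = 60 (U(r) = 10*6 = 60)
(-22662 + U(-180)) + 19130 = (-22662 + 60) + 19130 = -22602 + 19130 = -3472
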